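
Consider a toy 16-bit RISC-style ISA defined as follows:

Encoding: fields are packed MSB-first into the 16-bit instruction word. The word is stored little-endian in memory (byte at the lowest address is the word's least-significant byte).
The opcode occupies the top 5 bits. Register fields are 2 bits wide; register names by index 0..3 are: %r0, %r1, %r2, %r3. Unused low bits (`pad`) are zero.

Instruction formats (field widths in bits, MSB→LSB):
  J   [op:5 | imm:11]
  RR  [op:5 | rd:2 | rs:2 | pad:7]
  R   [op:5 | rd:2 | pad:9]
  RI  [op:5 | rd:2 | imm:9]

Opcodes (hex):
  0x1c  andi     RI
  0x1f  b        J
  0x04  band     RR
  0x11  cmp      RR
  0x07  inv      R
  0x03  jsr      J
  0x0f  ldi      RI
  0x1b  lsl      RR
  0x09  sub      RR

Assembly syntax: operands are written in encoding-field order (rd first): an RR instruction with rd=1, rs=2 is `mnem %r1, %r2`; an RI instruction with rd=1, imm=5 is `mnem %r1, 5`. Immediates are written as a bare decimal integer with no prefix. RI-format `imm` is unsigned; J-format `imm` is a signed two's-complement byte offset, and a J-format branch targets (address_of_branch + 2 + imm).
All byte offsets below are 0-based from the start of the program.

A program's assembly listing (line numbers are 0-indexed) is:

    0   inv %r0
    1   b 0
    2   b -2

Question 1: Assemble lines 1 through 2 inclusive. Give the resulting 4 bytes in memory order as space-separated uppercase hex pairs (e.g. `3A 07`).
00 F8 FE FF

L1: b op=0x1f:5|imm=0:11 ⇒ 0xf800 ⇒ little 00 f8
L2: b op=0x1f:5|imm=-2:11 ⇒ 0xfffe ⇒ little fe ff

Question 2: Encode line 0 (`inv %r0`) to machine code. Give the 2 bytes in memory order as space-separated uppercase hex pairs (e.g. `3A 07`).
00 38

line 0 (inv): pack op=0x7:5|rd=0:2|pad=0:9 = 0x3800; little→ 00 38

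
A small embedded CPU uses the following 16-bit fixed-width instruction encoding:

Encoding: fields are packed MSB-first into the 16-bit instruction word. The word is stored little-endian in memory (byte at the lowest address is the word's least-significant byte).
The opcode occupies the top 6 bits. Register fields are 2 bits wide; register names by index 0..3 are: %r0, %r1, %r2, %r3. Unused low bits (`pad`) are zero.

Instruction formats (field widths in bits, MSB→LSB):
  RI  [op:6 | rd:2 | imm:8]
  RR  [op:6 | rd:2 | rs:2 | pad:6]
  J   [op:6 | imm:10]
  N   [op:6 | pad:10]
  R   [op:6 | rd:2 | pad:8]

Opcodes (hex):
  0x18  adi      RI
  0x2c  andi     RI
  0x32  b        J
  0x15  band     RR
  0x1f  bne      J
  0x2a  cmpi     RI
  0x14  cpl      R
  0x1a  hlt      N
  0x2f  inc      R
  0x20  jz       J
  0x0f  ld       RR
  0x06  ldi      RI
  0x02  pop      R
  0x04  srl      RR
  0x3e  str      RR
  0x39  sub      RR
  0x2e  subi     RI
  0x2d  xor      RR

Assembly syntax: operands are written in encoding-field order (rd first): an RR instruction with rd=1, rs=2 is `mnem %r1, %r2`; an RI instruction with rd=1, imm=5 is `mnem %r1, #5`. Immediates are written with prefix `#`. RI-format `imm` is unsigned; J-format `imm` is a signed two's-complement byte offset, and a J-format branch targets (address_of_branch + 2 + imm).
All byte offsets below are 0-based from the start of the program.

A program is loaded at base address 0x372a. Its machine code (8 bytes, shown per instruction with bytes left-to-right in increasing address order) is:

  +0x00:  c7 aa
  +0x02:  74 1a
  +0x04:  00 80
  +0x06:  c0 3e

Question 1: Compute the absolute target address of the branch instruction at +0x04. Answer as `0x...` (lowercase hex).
+0x04: 00 80 ⇒ word 0x8000 (little)
  op=0x8000>>10=0x20 ⇒ jz (J)
  [9:0] imm=0 = #0
  target = base 0x372a + off 0x04 + 2 + imm 0 = 0x3730

0x3730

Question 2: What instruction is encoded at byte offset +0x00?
cmpi %r2, #199

@+00  little-endian(c7 aa) = 0xaac7
  op=0xaac7>>10=0x2a ⇒ cmpi (RI)
  [9:8] rd=2 = %r2
  [7:0] imm=199 = #199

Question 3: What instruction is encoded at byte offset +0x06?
@+06  little-endian(c0 3e) = 0x3ec0
  op=0x3ec0>>10=0xf ⇒ ld (RR)
  rd@[9:8]=0x2 ⇒ %r2
  rs@[7:6]=0x3 ⇒ %r3

ld %r2, %r3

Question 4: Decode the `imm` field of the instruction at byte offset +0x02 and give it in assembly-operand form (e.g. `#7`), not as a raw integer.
#116

@+02  little-endian(74 1a) = 0x1a74
  opcode bits[15:10]=0x6: ldi/RI
  rd: (w>>8)&0x3=0x2 → %r2
  imm: (w>>0)&0xff=0x74 → #116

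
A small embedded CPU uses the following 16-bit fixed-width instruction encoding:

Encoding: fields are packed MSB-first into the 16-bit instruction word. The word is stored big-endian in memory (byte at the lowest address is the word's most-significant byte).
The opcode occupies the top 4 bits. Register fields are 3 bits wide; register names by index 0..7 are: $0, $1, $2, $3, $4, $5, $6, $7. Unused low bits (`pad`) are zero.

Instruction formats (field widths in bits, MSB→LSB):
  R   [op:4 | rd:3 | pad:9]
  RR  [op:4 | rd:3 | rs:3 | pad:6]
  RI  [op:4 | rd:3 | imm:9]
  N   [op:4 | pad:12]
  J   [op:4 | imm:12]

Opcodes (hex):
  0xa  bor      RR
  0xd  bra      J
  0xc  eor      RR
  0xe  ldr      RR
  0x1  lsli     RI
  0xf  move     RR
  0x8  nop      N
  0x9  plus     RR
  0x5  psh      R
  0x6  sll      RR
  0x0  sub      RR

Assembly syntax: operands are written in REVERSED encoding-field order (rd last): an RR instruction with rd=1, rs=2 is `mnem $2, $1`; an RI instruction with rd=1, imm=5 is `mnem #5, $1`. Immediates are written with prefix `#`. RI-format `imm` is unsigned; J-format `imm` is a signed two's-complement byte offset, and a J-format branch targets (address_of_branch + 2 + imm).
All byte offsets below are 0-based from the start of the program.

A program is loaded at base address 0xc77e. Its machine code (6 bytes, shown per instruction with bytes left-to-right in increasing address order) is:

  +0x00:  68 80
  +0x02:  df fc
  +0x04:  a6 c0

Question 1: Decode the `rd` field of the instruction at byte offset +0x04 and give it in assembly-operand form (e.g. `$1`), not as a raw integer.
$3

off 0x04: read a6 c0 as big → 0xa6c0
  op=0xa6c0>>12=0xa ⇒ bor (RR)
  [11:9] rd=3 = $3
  [8:6] rs=3 = $3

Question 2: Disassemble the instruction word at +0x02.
+0x02: df fc ⇒ word 0xdffc (big)
  opcode bits[15:12]=0xd: bra/J
  [11:0] imm=4092 (s12→-4) = #-4

bra #-4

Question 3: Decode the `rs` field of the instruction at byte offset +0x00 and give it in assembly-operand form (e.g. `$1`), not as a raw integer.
[00] 68 80 → 0x6880
  opcode bits[15:12]=0x6: sll/RR
  rd@[11:9]=0x4 ⇒ $4
  rs@[8:6]=0x2 ⇒ $2

$2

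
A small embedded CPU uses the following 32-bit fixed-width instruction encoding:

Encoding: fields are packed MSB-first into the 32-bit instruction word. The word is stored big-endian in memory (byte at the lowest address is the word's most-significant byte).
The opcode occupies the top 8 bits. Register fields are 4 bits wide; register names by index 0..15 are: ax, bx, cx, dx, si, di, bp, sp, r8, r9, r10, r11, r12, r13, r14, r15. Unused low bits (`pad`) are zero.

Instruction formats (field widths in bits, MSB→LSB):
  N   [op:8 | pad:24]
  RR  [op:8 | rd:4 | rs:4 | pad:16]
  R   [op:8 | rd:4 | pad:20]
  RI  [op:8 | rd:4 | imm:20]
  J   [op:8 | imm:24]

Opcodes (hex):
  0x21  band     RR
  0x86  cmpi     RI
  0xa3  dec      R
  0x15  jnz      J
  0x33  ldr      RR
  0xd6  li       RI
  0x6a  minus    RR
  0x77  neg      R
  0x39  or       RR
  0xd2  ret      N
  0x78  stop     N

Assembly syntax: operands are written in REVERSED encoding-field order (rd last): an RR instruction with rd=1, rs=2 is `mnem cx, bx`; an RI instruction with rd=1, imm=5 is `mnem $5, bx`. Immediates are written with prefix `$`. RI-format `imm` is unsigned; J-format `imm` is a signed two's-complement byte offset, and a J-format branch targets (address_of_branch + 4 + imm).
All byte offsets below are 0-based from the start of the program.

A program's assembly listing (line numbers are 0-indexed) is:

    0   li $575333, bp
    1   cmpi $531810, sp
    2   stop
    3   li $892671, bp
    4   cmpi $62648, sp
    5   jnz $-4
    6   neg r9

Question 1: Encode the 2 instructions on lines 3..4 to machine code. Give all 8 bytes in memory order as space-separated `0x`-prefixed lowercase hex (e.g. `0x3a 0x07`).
0xd6 0x6d 0x9e 0xff 0x86 0x70 0xf4 0xb8

3. li fields op=0xd6:8|rd=6:4|imm=892671:20 → word d66d9effh → d6 6d 9e ff
4. cmpi fields op=0x86:8|rd=7:4|imm=62648:20 → word 8670f4b8h → 86 70 f4 b8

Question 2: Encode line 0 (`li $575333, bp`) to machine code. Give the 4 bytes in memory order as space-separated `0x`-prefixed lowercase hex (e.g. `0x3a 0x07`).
0xd6 0x68 0xc7 0x65

L0: li op=0xd6:8|rd=6:4|imm=575333:20 ⇒ 0xd668c765 ⇒ big d6 68 c7 65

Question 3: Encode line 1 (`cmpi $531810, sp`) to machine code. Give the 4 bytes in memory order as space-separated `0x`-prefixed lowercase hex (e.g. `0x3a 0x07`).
0x86 0x78 0x1d 0x62

line 1 (cmpi): pack op=0x86:8|rd=7:4|imm=531810:20 = 0x86781d62; big→ 86 78 1d 62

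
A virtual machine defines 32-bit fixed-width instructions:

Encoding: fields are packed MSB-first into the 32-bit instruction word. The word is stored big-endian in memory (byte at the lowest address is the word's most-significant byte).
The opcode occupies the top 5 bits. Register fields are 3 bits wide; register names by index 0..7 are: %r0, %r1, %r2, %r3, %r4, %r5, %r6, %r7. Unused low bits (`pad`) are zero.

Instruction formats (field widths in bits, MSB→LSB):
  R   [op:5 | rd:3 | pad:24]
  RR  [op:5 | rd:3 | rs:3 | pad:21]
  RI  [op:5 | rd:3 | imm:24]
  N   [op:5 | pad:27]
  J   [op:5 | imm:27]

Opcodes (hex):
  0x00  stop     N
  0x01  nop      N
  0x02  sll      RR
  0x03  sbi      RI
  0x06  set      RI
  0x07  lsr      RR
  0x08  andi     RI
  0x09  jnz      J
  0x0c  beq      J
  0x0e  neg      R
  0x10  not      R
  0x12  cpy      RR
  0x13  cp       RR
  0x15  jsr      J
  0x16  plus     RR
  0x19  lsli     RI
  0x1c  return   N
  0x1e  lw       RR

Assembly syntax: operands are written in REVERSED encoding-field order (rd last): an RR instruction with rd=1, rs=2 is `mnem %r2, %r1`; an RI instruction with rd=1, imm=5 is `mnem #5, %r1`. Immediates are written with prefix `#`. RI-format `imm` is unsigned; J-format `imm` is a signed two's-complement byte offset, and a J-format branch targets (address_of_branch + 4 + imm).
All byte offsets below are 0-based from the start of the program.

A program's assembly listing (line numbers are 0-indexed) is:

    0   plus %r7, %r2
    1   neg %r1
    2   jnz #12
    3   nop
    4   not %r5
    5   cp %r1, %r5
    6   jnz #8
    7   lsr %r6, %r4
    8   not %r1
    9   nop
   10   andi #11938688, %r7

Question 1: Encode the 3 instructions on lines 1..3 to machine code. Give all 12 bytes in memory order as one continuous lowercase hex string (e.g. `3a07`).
710000004800000c08000000

line 1 (neg): pack op=0xe:5|rd=1:3|pad=0:24 = 0x71000000; big→ 71 00 00 00
line 2 (jnz): pack op=0x9:5|imm=12:27 = 0x4800000c; big→ 48 00 00 0c
line 3 (nop): pack op=0x1:5|pad=0:27 = 0x08000000; big→ 08 00 00 00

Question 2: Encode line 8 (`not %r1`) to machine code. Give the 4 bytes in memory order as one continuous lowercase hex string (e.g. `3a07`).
81000000

8. not fields op=0x10:5|rd=1:3|pad=0:24 → word 81000000h → 81 00 00 00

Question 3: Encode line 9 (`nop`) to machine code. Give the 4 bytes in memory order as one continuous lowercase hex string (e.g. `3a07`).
08000000

line 9 (nop): pack op=0x1:5|pad=0:27 = 0x08000000; big→ 08 00 00 00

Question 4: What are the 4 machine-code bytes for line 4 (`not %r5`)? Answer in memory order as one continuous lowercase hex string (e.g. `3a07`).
L4: not op=0x10:5|rd=5:3|pad=0:24 ⇒ 0x85000000 ⇒ big 85 00 00 00

85000000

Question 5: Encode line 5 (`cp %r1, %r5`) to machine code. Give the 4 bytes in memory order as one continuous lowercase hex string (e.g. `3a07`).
9d200000

line 5 (cp): pack op=0x13:5|rd=5:3|rs=1:3|pad=0:21 = 0x9d200000; big→ 9d 20 00 00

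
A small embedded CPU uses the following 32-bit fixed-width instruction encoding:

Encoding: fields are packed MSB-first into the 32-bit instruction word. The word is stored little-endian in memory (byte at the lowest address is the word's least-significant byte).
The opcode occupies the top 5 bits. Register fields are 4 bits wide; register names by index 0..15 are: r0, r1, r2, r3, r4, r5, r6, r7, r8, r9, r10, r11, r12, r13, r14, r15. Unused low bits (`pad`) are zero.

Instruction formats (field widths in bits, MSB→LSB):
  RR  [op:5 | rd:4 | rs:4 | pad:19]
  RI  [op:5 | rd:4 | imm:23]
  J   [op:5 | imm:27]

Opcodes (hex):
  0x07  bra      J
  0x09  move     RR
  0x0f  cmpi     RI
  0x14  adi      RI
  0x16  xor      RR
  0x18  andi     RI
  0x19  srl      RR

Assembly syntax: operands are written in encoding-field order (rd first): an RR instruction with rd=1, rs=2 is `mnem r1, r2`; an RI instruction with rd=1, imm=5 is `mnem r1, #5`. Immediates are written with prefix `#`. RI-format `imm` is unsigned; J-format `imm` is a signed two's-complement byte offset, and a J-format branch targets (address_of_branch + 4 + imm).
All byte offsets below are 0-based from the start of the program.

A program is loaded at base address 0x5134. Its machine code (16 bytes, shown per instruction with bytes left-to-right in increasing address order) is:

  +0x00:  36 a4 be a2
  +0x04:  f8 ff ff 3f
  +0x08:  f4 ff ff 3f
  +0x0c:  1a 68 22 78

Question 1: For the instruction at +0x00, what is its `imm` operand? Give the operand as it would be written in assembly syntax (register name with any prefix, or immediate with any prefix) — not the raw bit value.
#4105270

+0x00: 36 a4 be a2 ⇒ word 0xa2bea436 (little)
  opcode bits[31:27]=0x14: adi/RI
  rd@[26:23]=0x5 ⇒ r5
  imm@[22:0]=0x3ea436 ⇒ #4105270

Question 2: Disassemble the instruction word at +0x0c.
cmpi r0, #2254874

[0c] 1a 68 22 78 → 0x7822681a
  top 5b → 0xf → cmpi [RI]
  rd: (w>>23)&0xf=0x0 → r0
  imm: (w>>0)&0x7fffff=0x22681a → #2254874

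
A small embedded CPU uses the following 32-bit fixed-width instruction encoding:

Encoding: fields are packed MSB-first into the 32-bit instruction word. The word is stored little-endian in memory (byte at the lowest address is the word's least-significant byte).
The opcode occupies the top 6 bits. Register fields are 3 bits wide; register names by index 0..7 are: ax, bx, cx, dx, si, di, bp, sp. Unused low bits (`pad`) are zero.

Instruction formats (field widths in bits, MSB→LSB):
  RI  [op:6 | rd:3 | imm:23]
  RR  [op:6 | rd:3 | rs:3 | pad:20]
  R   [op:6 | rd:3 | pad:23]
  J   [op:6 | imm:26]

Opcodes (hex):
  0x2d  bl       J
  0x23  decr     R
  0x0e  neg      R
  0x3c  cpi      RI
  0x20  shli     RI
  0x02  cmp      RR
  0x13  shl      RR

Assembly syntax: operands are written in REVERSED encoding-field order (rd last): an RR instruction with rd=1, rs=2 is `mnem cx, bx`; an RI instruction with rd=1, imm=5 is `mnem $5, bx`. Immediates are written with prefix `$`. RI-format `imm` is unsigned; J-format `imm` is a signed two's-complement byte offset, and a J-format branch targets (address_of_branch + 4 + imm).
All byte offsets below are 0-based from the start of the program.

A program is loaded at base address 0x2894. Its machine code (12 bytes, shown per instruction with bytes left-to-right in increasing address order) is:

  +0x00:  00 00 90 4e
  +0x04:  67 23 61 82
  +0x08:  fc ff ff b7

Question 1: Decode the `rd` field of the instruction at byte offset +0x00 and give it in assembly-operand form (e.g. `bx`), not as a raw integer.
off 0x00: read 00 00 90 4e as little → 0x4e900000
  top 6b → 0x13 → shl [RR]
  rd@[25:23]=0x5 ⇒ di
  rs@[22:20]=0x1 ⇒ bx

di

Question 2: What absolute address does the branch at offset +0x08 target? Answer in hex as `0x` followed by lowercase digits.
0x289c

[08] fc ff ff b7 → 0xb7fffffc
  top 6b → 0x2d → bl [J]
  imm: (w>>0)&0x3ffffff=0x3fffffc (s26→-4) → $-4
  target = base 0x2894 + off 0x08 + 4 + imm -4 = 0x289c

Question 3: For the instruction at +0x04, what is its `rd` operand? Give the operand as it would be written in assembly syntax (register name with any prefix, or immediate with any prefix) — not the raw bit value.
off 0x04: read 67 23 61 82 as little → 0x82612367
  top 6b → 0x20 → shli [RI]
  rd: (w>>23)&0x7=0x4 → si
  imm: (w>>0)&0x7fffff=0x612367 → $6366055

si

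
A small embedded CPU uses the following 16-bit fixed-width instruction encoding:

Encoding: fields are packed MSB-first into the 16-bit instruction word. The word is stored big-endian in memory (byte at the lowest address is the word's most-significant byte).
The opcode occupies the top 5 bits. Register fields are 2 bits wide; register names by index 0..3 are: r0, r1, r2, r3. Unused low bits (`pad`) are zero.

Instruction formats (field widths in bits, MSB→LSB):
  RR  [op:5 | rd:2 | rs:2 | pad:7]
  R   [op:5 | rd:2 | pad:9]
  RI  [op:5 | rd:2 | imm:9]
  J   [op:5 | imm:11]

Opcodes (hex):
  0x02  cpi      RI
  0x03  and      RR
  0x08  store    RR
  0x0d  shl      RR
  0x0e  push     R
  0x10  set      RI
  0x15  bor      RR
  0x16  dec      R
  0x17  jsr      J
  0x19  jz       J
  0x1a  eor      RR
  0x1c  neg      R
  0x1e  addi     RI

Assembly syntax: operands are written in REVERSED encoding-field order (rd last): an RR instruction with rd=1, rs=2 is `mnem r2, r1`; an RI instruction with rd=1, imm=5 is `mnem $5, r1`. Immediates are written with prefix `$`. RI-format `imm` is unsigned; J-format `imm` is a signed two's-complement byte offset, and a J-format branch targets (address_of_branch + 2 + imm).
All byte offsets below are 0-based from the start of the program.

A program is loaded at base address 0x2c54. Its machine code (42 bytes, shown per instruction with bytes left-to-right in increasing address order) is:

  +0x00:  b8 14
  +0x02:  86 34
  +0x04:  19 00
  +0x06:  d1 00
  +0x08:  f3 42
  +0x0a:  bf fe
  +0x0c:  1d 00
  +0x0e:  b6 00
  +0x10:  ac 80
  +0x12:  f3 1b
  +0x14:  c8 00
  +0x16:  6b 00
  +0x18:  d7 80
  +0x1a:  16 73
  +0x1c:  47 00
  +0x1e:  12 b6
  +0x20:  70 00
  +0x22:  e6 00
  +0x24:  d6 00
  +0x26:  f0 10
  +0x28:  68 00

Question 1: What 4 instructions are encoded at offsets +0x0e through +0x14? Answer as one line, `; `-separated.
+0x0e: b6 00 ⇒ word 0xb600 (big)
  top 5b → 0x16 → dec [R]
  rd@[10:9]=0x3 ⇒ r3
+0x10: ac 80 ⇒ word 0xac80 (big)
  top 5b → 0x15 → bor [RR]
  rd@[10:9]=0x2 ⇒ r2
  rs@[8:7]=0x1 ⇒ r1
+0x12: f3 1b ⇒ word 0xf31b (big)
  top 5b → 0x1e → addi [RI]
  rd@[10:9]=0x1 ⇒ r1
  imm@[8:0]=0x11b ⇒ $283
+0x14: c8 00 ⇒ word 0xc800 (big)
  top 5b → 0x19 → jz [J]
  imm@[10:0]=0x0 ⇒ $0

dec r3; bor r1, r2; addi $283, r1; jz $0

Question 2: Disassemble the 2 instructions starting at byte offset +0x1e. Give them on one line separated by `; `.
cpi $182, r1; push r0

@+1e  big-endian(12 b6) = 0x12b6
  opcode bits[15:11]=0x2: cpi/RI
  rd: (w>>9)&0x3=0x1 → r1
  imm: (w>>0)&0x1ff=0xb6 → $182
@+20  big-endian(70 00) = 0x7000
  opcode bits[15:11]=0xe: push/R
  rd: (w>>9)&0x3=0x0 → r0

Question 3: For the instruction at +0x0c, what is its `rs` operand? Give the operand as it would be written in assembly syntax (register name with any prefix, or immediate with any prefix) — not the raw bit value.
r2

[0c] 1d 00 → 0x1d00
  top 5b → 0x3 → and [RR]
  rd: (w>>9)&0x3=0x2 → r2
  rs: (w>>7)&0x3=0x2 → r2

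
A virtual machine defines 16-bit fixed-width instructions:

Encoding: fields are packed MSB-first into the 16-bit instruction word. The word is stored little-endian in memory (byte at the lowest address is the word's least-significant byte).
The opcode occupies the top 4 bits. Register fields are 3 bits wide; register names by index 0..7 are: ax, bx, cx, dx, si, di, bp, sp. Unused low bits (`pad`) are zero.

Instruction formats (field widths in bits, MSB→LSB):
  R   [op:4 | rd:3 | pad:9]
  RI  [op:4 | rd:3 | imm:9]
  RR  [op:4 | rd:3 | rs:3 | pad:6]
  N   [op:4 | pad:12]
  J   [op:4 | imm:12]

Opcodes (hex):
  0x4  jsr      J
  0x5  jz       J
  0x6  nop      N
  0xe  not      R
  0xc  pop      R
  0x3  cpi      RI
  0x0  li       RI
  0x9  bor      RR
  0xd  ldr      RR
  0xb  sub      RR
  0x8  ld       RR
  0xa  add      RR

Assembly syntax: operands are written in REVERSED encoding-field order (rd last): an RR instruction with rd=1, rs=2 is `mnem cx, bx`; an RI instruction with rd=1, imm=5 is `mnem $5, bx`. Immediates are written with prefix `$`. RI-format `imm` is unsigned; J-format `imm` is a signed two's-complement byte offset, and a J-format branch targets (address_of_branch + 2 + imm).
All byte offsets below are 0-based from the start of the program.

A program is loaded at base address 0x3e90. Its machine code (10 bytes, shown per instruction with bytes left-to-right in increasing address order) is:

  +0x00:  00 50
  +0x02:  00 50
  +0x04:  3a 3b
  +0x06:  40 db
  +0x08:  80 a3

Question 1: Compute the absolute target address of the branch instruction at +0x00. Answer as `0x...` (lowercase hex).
0x3e92

@+00  little-endian(00 50) = 0x5000
  top 4b → 0x5 → jz [J]
  imm: (w>>0)&0xfff=0x0 → $0
  target = base 0x3e90 + off 0x00 + 2 + imm 0 = 0x3e92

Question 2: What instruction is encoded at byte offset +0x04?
[04] 3a 3b → 0x3b3a
  opcode bits[15:12]=0x3: cpi/RI
  [11:9] rd=5 = di
  [8:0] imm=314 = $314

cpi $314, di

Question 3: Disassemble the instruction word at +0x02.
[02] 00 50 → 0x5000
  opcode bits[15:12]=0x5: jz/J
  imm: (w>>0)&0xfff=0x0 → $0

jz $0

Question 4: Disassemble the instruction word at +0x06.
ldr di, di

+0x06: 40 db ⇒ word 0xdb40 (little)
  top 4b → 0xd → ldr [RR]
  rd@[11:9]=0x5 ⇒ di
  rs@[8:6]=0x5 ⇒ di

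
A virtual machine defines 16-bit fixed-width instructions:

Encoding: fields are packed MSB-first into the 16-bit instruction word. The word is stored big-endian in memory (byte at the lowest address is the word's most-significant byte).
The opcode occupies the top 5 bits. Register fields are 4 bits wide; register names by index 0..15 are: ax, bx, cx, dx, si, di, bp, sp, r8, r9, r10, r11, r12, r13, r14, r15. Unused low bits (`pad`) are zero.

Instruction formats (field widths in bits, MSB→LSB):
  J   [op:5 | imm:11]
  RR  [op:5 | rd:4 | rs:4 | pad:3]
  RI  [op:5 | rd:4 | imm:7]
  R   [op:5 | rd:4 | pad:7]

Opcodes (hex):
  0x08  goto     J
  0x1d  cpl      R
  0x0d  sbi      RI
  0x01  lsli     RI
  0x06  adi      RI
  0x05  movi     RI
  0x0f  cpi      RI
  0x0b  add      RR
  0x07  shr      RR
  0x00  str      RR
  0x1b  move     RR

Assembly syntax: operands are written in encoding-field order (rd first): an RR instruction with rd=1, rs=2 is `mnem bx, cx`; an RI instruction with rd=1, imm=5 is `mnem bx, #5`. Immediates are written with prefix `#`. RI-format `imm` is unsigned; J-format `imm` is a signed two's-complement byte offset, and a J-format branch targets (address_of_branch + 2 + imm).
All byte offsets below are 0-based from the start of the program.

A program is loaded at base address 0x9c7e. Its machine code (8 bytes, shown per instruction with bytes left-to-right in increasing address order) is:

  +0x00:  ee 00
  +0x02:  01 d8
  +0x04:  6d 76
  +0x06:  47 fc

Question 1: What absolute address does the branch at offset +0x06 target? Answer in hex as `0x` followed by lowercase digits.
0x9c82

+0x06: 47 fc ⇒ word 0x47fc (big)
  top 5b → 0x8 → goto [J]
  imm@[10:0]=0x7fc (s11→-4) ⇒ #-4
  target = base 0x9c7e + off 0x06 + 2 + imm -4 = 0x9c82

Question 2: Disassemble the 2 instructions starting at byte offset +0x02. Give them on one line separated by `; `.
+0x02: 01 d8 ⇒ word 0x01d8 (big)
  opcode bits[15:11]=0x0: str/RR
  rd@[10:7]=0x3 ⇒ dx
  rs@[6:3]=0xb ⇒ r11
+0x04: 6d 76 ⇒ word 0x6d76 (big)
  opcode bits[15:11]=0xd: sbi/RI
  rd@[10:7]=0xa ⇒ r10
  imm@[6:0]=0x76 ⇒ #118

str dx, r11; sbi r10, #118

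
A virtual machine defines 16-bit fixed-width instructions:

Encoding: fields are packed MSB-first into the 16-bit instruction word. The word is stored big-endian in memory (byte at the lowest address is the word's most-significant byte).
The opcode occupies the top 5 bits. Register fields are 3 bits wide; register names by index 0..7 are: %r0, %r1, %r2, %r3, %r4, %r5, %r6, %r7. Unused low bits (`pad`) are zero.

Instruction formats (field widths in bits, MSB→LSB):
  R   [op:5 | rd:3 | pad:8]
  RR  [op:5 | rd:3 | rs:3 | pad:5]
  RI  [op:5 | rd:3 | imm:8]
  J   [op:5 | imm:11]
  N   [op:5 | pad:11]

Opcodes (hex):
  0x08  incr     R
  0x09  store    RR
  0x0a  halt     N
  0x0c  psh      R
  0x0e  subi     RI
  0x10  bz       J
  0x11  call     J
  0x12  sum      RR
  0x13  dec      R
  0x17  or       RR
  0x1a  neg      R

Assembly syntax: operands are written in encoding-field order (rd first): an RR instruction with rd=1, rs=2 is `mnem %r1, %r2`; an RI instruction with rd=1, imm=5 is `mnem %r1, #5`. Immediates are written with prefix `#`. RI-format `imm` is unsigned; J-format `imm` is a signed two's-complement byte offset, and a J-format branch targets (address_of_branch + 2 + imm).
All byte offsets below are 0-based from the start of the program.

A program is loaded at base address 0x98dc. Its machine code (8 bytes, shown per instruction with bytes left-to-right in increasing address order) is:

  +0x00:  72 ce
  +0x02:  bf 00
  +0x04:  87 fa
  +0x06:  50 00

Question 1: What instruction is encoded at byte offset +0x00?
+0x00: 72 ce ⇒ word 0x72ce (big)
  opcode bits[15:11]=0xe: subi/RI
  [10:8] rd=2 = %r2
  [7:0] imm=206 = #206

subi %r2, #206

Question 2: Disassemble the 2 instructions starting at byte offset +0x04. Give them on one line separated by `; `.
off 0x04: read 87 fa as big → 0x87fa
  op=0x87fa>>11=0x10 ⇒ bz (J)
  imm@[10:0]=0x7fa (s11→-6) ⇒ #-6
off 0x06: read 50 00 as big → 0x5000
  op=0x5000>>11=0xa ⇒ halt (N)

bz #-6; halt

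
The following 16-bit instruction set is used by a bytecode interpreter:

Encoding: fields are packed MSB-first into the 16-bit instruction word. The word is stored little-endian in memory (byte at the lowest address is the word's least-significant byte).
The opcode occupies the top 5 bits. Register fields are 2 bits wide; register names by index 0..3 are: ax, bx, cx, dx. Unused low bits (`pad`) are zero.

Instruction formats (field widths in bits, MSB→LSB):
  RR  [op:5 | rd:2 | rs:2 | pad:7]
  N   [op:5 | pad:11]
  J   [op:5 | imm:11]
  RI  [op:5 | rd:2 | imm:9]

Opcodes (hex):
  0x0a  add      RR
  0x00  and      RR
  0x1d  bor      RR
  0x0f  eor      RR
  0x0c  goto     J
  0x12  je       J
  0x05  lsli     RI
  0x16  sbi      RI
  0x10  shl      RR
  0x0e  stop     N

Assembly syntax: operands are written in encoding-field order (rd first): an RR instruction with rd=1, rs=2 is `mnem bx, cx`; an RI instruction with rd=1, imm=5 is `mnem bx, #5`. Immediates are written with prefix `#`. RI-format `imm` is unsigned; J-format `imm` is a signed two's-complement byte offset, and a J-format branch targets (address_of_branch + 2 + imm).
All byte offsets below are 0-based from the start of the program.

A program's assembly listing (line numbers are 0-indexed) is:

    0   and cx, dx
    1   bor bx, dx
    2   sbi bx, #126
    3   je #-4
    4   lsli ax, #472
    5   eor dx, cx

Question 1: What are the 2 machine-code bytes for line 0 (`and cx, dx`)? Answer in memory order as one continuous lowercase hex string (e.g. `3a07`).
8005

0. and fields op=0x0:5|rd=2:2|rs=3:2|pad=0:7 → word 0580h → 80 05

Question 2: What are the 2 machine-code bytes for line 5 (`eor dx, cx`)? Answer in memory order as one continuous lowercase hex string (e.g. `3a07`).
007f

L5: eor op=0xf:5|rd=3:2|rs=2:2|pad=0:7 ⇒ 0x7f00 ⇒ little 00 7f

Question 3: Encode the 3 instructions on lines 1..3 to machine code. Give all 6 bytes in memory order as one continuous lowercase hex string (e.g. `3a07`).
1. bor fields op=0x1d:5|rd=1:2|rs=3:2|pad=0:7 → word eb80h → 80 eb
2. sbi fields op=0x16:5|rd=1:2|imm=126:9 → word b27eh → 7e b2
3. je fields op=0x12:5|imm=-4:11 → word 97fch → fc 97

80eb7eb2fc97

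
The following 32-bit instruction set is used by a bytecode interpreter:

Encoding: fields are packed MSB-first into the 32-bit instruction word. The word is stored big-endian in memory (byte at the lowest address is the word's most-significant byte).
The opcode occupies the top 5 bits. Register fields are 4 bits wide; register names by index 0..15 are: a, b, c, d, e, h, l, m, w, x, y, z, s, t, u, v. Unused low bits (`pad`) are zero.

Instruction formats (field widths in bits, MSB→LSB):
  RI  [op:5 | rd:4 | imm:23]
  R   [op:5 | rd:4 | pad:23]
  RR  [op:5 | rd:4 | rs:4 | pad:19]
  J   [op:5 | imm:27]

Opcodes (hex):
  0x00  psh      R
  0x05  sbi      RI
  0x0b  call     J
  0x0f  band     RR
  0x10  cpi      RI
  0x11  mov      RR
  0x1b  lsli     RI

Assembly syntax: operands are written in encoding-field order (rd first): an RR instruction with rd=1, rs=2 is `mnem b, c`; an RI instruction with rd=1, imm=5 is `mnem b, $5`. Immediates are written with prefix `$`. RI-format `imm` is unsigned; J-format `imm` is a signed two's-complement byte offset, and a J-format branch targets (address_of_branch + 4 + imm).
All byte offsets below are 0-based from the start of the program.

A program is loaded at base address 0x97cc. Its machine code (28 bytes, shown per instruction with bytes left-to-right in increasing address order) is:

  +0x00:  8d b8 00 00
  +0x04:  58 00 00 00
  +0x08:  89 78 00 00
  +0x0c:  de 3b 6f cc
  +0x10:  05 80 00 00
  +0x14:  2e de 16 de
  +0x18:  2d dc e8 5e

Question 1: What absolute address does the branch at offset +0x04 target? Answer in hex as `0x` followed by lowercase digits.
@+04  big-endian(58 00 00 00) = 0x58000000
  opcode bits[31:27]=0xb: call/J
  imm@[26:0]=0x0 ⇒ $0
  target = base 0x97cc + off 0x04 + 4 + imm 0 = 0x97d4

0x97d4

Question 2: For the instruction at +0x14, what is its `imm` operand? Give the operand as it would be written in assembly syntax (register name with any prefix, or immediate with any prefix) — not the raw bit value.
$6166238

+0x14: 2e de 16 de ⇒ word 0x2ede16de (big)
  op=0x2ede16de>>27=0x5 ⇒ sbi (RI)
  rd: (w>>23)&0xf=0xd → t
  imm: (w>>0)&0x7fffff=0x5e16de → $6166238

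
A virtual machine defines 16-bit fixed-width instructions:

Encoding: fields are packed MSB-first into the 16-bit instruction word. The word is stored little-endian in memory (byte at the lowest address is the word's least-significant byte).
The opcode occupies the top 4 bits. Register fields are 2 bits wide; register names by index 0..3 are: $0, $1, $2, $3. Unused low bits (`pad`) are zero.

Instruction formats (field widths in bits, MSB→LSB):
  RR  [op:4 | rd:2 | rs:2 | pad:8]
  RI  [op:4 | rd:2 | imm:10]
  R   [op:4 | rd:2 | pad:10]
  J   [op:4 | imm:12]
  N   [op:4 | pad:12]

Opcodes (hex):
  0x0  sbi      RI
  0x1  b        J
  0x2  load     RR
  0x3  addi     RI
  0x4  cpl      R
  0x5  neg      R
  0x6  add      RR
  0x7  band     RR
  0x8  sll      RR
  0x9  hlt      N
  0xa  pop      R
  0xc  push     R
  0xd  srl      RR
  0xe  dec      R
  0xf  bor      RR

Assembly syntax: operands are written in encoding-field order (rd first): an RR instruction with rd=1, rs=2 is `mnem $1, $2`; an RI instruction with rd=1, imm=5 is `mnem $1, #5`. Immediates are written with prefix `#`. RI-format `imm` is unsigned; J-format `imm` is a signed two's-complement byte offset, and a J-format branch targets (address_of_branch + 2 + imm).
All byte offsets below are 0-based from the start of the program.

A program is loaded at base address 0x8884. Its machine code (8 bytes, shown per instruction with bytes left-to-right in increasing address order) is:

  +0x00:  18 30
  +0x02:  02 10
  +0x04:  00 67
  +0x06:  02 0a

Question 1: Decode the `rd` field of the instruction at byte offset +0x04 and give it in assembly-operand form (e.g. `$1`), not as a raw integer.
+0x04: 00 67 ⇒ word 0x6700 (little)
  op=0x6700>>12=0x6 ⇒ add (RR)
  rd@[11:10]=0x1 ⇒ $1
  rs@[9:8]=0x3 ⇒ $3

$1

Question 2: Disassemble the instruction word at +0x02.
b #2

[02] 02 10 → 0x1002
  top 4b → 0x1 → b [J]
  [11:0] imm=2 = #2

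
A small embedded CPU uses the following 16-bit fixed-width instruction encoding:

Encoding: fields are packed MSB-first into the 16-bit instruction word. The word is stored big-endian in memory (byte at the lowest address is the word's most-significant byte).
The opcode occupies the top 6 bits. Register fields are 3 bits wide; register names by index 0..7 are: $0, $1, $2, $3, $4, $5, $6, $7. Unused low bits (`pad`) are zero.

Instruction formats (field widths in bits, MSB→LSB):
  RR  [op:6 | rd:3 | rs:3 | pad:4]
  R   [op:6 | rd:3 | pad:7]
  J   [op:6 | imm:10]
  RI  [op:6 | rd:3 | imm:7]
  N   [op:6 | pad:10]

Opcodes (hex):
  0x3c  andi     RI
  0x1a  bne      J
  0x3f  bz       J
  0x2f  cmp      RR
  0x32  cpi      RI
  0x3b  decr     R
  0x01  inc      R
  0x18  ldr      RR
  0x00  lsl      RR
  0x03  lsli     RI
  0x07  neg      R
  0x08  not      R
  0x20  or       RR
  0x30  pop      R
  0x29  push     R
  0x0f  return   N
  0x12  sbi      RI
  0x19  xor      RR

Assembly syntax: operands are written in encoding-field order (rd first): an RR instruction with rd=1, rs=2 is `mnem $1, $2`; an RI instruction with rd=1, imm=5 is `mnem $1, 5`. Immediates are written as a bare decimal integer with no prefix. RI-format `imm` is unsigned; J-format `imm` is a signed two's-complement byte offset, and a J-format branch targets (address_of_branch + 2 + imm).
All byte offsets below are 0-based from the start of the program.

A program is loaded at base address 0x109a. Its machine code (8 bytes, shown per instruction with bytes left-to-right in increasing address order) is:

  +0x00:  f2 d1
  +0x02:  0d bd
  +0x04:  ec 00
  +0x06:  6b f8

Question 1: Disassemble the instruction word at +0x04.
off 0x04: read ec 00 as big → 0xec00
  op=0xec00>>10=0x3b ⇒ decr (R)
  [9:7] rd=0 = $0

decr $0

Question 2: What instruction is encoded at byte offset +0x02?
+0x02: 0d bd ⇒ word 0x0dbd (big)
  top 6b → 0x3 → lsli [RI]
  [9:7] rd=3 = $3
  [6:0] imm=61 = 61

lsli $3, 61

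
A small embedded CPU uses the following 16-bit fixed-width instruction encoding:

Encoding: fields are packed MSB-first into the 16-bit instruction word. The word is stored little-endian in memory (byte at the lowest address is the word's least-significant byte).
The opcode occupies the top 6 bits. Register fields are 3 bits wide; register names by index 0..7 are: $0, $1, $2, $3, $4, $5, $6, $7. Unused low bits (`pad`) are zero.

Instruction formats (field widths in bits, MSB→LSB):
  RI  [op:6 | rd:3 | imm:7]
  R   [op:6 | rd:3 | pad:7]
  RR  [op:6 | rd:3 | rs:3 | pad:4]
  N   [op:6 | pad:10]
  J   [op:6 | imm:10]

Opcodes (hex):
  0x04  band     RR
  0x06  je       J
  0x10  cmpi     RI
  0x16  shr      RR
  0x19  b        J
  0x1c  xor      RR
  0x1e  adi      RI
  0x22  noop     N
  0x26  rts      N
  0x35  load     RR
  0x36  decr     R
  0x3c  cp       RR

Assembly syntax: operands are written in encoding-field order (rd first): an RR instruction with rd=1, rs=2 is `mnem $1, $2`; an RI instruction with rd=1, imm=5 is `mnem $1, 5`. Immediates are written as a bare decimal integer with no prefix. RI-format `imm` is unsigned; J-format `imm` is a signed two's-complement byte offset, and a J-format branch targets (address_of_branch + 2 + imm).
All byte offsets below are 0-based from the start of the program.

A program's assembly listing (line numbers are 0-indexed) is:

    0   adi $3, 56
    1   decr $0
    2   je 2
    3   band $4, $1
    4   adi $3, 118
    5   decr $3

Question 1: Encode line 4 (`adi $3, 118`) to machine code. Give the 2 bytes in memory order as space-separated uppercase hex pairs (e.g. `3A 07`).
line 4 (adi): pack op=0x1e:6|rd=3:3|imm=118:7 = 0x79f6; little→ f6 79

F6 79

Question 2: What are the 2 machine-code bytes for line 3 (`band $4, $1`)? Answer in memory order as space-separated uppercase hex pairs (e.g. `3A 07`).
10 12

3. band fields op=0x4:6|rd=4:3|rs=1:3|pad=0:4 → word 1210h → 10 12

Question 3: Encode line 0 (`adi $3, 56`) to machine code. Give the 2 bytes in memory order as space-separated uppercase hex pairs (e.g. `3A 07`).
B8 79

line 0 (adi): pack op=0x1e:6|rd=3:3|imm=56:7 = 0x79b8; little→ b8 79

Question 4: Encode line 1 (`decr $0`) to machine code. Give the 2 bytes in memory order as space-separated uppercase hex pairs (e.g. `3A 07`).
00 D8

L1: decr op=0x36:6|rd=0:3|pad=0:7 ⇒ 0xd800 ⇒ little 00 d8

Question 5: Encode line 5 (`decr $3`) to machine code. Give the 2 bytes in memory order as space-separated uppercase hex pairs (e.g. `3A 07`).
80 D9

5. decr fields op=0x36:6|rd=3:3|pad=0:7 → word d980h → 80 d9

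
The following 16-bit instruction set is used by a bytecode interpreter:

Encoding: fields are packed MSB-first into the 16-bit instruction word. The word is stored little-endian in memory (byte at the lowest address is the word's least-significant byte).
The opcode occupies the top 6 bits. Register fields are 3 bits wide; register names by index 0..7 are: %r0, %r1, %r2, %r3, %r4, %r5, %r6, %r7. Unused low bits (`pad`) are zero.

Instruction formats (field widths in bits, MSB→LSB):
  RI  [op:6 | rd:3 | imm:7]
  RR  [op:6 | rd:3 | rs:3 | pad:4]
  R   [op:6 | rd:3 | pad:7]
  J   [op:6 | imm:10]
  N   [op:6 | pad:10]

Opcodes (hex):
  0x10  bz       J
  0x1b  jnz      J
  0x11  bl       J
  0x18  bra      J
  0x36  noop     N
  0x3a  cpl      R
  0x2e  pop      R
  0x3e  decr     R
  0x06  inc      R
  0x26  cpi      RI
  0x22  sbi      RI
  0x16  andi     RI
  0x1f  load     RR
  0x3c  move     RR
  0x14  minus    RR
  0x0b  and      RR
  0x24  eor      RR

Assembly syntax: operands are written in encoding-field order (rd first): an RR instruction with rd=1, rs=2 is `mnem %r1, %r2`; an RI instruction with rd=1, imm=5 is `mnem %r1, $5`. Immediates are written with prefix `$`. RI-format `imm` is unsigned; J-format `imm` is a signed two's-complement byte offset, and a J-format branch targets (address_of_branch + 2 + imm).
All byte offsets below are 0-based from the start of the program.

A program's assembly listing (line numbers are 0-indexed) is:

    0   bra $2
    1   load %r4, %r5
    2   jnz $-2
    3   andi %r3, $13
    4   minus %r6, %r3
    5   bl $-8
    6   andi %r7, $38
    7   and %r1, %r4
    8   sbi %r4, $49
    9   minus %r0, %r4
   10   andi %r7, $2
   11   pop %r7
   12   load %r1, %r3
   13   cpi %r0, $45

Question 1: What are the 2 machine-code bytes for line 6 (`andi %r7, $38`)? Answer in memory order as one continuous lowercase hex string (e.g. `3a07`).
6. andi fields op=0x16:6|rd=7:3|imm=38:7 → word 5ba6h → a6 5b

a65b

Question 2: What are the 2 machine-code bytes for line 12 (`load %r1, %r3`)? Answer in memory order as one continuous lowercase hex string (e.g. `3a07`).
b07c

line 12 (load): pack op=0x1f:6|rd=1:3|rs=3:3|pad=0:4 = 0x7cb0; little→ b0 7c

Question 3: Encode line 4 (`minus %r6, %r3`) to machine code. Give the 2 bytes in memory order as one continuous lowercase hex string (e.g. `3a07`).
3053

4. minus fields op=0x14:6|rd=6:3|rs=3:3|pad=0:4 → word 5330h → 30 53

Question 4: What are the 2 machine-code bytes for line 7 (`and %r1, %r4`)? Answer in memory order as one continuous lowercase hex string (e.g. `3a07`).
line 7 (and): pack op=0xb:6|rd=1:3|rs=4:3|pad=0:4 = 0x2cc0; little→ c0 2c

c02c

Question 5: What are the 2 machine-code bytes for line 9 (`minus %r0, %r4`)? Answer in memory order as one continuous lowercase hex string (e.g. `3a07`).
9. minus fields op=0x14:6|rd=0:3|rs=4:3|pad=0:4 → word 5040h → 40 50

4050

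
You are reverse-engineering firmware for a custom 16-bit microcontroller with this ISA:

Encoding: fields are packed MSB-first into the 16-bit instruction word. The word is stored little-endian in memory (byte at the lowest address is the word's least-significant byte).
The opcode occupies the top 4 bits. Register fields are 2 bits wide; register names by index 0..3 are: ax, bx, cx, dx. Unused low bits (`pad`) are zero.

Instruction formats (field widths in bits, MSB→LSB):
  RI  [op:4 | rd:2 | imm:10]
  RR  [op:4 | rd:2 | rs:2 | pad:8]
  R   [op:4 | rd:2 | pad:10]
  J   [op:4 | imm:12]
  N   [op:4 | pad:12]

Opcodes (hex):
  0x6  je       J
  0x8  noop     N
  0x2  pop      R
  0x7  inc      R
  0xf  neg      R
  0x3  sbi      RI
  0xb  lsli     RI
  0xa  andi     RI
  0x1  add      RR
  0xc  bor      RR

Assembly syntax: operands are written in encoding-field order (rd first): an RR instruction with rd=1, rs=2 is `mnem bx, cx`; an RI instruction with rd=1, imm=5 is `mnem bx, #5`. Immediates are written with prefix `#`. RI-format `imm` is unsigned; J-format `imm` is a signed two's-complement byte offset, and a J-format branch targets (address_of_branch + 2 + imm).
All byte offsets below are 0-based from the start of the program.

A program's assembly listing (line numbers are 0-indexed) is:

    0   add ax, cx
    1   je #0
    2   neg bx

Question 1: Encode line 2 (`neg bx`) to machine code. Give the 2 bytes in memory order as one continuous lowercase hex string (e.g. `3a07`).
00f4

line 2 (neg): pack op=0xf:4|rd=1:2|pad=0:10 = 0xf400; little→ 00 f4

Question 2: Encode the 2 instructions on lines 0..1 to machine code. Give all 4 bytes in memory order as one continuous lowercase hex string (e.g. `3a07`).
L0: add op=0x1:4|rd=0:2|rs=2:2|pad=0:8 ⇒ 0x1200 ⇒ little 00 12
L1: je op=0x6:4|imm=0:12 ⇒ 0x6000 ⇒ little 00 60

00120060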